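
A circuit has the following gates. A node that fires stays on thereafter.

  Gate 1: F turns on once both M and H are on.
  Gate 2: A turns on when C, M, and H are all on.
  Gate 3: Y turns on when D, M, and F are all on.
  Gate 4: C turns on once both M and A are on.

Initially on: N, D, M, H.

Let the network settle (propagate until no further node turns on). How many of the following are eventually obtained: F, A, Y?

Gate 1: M and H on → F on.
D, M, and F are on, so Y turns on (Gate 3).
F: reached.
A would need C, M, and H (Gate 2), but C never turns on.
Y: reached.
Reached: F and Y — 2 of the 3.

2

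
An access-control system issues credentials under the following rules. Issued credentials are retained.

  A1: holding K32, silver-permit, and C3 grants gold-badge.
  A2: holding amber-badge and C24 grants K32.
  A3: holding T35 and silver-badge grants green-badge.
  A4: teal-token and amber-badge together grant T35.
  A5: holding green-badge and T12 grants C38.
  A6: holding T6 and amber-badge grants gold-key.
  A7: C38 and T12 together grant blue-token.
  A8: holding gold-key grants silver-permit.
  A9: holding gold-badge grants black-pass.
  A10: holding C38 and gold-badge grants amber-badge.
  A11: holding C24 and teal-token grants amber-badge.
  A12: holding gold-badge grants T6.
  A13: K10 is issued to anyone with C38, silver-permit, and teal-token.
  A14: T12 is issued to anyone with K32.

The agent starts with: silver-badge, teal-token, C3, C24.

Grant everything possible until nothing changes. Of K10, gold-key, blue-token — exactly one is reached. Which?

Holding C24 and teal-token grants amber-badge (A11).
Holding teal-token and amber-badge grants T35 (A4).
Holding amber-badge and C24 grants K32 (A2).
Holding K32 grants T12 (A14).
Holding T35 and silver-badge grants green-badge (A3).
Holding green-badge and T12 grants C38 (A5).
Holding C38 and T12 grants blue-token (A7).
gold-key would need T6 and amber-badge (A6), but T6 is never granted. K10 would need C38, silver-permit, and teal-token (A13), but silver-permit is never granted.

blue-token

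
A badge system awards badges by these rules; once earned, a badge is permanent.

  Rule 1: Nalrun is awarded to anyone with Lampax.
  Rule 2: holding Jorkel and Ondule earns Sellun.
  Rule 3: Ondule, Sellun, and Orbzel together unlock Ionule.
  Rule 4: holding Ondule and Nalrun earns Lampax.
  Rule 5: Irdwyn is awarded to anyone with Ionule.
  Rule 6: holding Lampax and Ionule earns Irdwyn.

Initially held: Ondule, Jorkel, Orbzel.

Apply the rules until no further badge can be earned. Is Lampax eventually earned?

No

Lampax would need Ondule and Nalrun (Rule 4), but Nalrun is never earned.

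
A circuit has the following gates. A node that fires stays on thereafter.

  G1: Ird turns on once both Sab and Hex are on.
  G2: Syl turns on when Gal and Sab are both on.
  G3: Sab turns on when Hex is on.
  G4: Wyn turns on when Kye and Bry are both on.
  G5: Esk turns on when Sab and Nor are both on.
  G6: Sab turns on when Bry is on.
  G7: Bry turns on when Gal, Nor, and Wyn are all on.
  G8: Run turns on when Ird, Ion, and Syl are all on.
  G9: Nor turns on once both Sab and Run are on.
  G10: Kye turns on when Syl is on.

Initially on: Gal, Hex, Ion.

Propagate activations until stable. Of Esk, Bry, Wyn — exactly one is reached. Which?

G3: Hex on → Sab on.
Gal and Sab are on, so Syl turns on (G2).
G1: Sab and Hex on → Ird on.
G8: Ird, Ion, and Syl on → Run on.
G9: Sab and Run on → Nor on.
G5: Sab and Nor on → Esk on.
Wyn would need Kye and Bry (G4), but Bry never turns on. Bry would need Gal, Nor, and Wyn (G7), but Wyn never turns on.

Esk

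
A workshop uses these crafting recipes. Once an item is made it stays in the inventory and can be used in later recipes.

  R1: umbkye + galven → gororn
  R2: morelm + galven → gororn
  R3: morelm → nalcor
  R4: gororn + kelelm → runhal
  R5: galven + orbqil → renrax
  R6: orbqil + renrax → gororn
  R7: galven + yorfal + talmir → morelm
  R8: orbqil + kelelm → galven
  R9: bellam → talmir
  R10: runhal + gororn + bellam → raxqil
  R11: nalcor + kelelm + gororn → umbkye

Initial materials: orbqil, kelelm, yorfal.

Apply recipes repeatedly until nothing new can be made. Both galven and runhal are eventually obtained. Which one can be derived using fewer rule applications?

galven

galven: orbqil + kelelm → galven (R8). [1 rule application]
runhal: Using R8, orbqil and kelelm make galven. galven + orbqil → renrax (R5). orbqil + renrax → gororn (R6). Using R4, gororn and kelelm make runhal. [4 rule applications]
galven needs fewer.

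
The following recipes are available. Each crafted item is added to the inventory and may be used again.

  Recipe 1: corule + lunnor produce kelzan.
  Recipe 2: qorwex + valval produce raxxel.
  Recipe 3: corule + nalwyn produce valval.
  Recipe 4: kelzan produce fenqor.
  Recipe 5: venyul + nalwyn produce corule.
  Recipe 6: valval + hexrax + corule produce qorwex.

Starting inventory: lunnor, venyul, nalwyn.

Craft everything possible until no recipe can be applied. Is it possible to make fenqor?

venyul + nalwyn → corule (Recipe 5).
corule + lunnor → kelzan (Recipe 1).
Using Recipe 4, kelzan makes fenqor.

Yes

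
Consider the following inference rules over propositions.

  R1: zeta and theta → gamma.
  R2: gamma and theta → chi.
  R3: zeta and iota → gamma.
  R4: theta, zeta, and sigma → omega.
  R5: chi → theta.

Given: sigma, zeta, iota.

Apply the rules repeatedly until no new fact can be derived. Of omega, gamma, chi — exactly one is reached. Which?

gamma

From zeta and iota, R3 gives gamma.
omega would need theta, zeta, and sigma (R4), but theta is never established. chi would need gamma and theta (R2), but theta is never established.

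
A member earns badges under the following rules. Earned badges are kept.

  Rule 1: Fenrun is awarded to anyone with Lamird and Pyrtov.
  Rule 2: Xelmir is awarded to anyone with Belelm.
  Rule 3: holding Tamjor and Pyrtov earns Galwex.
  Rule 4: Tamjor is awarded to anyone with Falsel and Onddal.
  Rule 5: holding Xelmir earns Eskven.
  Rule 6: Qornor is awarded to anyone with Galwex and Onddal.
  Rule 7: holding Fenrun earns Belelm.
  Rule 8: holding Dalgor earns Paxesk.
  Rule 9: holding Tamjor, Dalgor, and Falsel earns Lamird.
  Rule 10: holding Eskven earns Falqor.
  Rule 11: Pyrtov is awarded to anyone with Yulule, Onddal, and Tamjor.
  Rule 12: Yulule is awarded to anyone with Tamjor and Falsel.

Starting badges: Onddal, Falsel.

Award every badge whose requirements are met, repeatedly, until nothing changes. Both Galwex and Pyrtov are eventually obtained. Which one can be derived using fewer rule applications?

Pyrtov: With Falsel and Onddal, Tamjor is earned (Rule 4). With Tamjor and Falsel, Yulule is earned (Rule 12). With Yulule, Onddal, and Tamjor, Pyrtov is earned (Rule 11). [3 rule applications]
Galwex: With Falsel and Onddal, Tamjor is earned (Rule 4). With Tamjor and Falsel, Yulule is earned (Rule 12). With Yulule, Onddal, and Tamjor, Pyrtov is earned (Rule 11). With Tamjor and Pyrtov, Galwex is earned (Rule 3). [4 rule applications]
Pyrtov needs fewer.

Pyrtov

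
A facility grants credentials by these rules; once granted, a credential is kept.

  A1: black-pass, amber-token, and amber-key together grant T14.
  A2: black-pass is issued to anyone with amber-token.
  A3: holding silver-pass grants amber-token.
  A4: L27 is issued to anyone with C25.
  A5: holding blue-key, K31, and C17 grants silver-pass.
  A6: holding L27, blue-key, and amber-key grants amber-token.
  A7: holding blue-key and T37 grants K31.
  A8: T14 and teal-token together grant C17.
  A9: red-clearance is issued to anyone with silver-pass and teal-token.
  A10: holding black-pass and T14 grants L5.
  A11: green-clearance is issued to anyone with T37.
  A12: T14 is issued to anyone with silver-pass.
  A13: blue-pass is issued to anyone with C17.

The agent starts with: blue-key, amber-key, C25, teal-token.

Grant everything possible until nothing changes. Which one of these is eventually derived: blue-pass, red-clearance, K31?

Holding C25 grants L27 (A4).
Holding L27, blue-key, and amber-key grants amber-token (A6).
Holding amber-token grants black-pass (A2).
Holding black-pass, amber-token, and amber-key grants T14 (A1).
Holding T14 and teal-token grants C17 (A8).
Holding C17 grants blue-pass (A13).
K31 would need blue-key and T37 (A7), but T37 is never granted. red-clearance would need silver-pass and teal-token (A9), but silver-pass is never granted.

blue-pass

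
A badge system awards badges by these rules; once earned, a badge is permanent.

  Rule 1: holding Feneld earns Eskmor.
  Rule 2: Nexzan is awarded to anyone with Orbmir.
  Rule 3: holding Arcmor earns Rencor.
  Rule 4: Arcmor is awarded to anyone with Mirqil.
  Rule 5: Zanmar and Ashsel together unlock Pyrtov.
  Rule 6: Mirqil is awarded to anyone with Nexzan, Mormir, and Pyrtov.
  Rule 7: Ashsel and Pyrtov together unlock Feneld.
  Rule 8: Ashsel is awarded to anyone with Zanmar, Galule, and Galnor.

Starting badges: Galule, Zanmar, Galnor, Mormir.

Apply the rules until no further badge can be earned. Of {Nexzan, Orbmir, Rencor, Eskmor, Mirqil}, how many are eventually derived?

With Zanmar, Galule, and Galnor, Ashsel is earned (Rule 8).
With Zanmar and Ashsel, Pyrtov is earned (Rule 5).
With Ashsel and Pyrtov, Feneld is earned (Rule 7).
With Feneld, Eskmor is earned (Rule 1).
Nexzan would need Orbmir (Rule 2), but Orbmir is never earned.
No rule produces Orbmir, and it is not given.
Rencor would need Arcmor (Rule 3), but Arcmor is never earned.
Eskmor: reached.
Mirqil would need Nexzan, Mormir, and Pyrtov (Rule 6), but Nexzan is never earned.
Reached: Eskmor — 1 of the 5.

1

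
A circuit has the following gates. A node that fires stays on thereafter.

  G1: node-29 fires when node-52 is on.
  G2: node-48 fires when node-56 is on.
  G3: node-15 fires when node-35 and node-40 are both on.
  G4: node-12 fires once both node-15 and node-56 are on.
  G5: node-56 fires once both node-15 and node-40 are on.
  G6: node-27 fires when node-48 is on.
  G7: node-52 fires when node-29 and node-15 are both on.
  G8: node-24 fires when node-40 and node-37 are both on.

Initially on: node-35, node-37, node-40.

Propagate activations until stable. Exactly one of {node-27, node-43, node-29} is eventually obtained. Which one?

G3: node-35 and node-40 on → node-15 on.
node-15 and node-40 are on, so node-56 fires (G5).
G2: node-56 on → node-48 on.
node-48 is on, so node-27 fires (G6).
No rule produces node-43, and it is not given. node-29 would need node-52 (G1), but node-52 never turns on.

node-27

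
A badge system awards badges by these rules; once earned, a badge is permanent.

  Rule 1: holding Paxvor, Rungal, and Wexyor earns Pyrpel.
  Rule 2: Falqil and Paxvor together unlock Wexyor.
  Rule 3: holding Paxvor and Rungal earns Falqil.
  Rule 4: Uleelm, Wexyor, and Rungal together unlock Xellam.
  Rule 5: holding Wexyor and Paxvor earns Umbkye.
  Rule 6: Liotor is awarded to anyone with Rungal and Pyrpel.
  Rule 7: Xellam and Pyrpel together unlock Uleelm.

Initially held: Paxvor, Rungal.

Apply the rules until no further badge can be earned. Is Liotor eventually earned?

Yes

With Paxvor and Rungal, Falqil is earned (Rule 3).
With Falqil and Paxvor, Wexyor is earned (Rule 2).
With Paxvor, Rungal, and Wexyor, Pyrpel is earned (Rule 1).
With Rungal and Pyrpel, Liotor is earned (Rule 6).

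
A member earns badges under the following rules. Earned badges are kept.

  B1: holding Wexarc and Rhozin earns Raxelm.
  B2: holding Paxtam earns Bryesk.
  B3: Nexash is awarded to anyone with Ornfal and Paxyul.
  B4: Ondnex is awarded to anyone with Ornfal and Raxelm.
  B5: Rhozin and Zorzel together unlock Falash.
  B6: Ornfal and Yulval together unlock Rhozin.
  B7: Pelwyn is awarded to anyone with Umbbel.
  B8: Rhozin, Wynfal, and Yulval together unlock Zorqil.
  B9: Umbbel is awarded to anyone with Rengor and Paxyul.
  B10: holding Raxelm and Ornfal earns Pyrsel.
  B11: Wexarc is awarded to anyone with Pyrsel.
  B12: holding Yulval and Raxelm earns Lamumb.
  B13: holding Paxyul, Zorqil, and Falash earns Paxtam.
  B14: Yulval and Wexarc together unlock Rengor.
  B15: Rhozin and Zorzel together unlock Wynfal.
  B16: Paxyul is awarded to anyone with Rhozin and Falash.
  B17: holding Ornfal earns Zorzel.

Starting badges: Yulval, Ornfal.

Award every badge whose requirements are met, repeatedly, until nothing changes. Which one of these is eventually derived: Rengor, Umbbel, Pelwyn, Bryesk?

With Ornfal and Yulval, Rhozin is earned (B6).
With Ornfal, Zorzel is earned (B17).
With Rhozin and Zorzel, Wynfal is earned (B15).
With Rhozin and Zorzel, Falash is earned (B5).
With Rhozin, Wynfal, and Yulval, Zorqil is earned (B8).
With Rhozin and Falash, Paxyul is earned (B16).
With Paxyul, Zorqil, and Falash, Paxtam is earned (B13).
With Paxtam, Bryesk is earned (B2).
Pelwyn would need Umbbel (B7), but Umbbel is never earned. Rengor would need Yulval and Wexarc (B14), but Wexarc is never earned. Umbbel would need Rengor and Paxyul (B9), but Rengor is never earned.

Bryesk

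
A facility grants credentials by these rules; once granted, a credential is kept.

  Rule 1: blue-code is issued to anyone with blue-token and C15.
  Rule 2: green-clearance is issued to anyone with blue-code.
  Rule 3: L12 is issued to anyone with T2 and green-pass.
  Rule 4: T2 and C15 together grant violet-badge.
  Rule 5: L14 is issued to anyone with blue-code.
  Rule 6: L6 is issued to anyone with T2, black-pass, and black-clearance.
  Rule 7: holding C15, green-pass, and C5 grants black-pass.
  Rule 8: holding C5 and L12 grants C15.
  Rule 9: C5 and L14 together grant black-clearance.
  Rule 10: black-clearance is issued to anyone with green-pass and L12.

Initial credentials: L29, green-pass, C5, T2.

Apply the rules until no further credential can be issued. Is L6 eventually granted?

Yes

Holding T2 and green-pass grants L12 (Rule 3).
Holding green-pass and L12 grants black-clearance (Rule 10).
Holding C5 and L12 grants C15 (Rule 8).
Holding C15, green-pass, and C5 grants black-pass (Rule 7).
Holding T2, black-pass, and black-clearance grants L6 (Rule 6).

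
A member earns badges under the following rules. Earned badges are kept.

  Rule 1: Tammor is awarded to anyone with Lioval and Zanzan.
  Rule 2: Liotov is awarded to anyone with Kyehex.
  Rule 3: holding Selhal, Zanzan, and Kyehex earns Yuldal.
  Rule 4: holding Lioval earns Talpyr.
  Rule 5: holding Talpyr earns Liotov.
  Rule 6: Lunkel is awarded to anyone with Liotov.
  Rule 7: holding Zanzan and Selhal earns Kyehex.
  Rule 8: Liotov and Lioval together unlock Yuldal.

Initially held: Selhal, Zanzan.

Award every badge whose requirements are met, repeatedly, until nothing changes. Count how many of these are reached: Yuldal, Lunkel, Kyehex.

With Zanzan and Selhal, Kyehex is earned (Rule 7).
With Kyehex, Liotov is earned (Rule 2).
With Selhal, Zanzan, and Kyehex, Yuldal is earned (Rule 3).
With Liotov, Lunkel is earned (Rule 6).
Yuldal: reached.
Lunkel: reached.
Kyehex: reached.
All 3 are reached.

3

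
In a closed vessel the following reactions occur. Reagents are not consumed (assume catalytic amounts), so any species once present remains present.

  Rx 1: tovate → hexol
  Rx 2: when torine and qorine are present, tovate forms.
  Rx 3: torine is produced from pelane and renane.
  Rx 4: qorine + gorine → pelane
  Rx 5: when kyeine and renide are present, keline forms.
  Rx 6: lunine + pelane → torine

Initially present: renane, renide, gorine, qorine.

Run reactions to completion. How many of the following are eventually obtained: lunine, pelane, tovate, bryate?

2

qorine and gorine present → pelane forms (Rx 4).
pelane and renane present → torine forms (Rx 3).
torine and qorine present → tovate forms (Rx 2).
No rule produces lunine, and it is not given.
pelane: reached.
tovate: reached.
No rule produces bryate, and it is not given.
Reached: pelane and tovate — 2 of the 4.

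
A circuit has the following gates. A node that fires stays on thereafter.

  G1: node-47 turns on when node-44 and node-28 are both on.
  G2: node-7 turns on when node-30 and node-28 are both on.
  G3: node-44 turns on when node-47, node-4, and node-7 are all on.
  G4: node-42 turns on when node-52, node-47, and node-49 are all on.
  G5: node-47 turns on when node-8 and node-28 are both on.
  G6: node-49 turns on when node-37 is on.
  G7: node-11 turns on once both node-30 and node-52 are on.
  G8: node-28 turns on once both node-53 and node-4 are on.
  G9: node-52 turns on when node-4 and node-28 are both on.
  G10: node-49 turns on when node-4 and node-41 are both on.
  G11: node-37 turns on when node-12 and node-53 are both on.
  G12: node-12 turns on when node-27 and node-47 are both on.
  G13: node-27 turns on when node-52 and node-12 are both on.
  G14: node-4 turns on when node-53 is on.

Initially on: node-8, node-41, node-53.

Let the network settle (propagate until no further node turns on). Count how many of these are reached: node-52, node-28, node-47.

node-53 is on, so node-4 turns on (G14).
node-53 and node-4 are on, so node-28 turns on (G8).
node-4 and node-28 are on, so node-52 turns on (G9).
node-8 and node-28 are on, so node-47 turns on (G5).
node-52: reached.
node-28: reached.
node-47: reached.
All 3 are reached.

3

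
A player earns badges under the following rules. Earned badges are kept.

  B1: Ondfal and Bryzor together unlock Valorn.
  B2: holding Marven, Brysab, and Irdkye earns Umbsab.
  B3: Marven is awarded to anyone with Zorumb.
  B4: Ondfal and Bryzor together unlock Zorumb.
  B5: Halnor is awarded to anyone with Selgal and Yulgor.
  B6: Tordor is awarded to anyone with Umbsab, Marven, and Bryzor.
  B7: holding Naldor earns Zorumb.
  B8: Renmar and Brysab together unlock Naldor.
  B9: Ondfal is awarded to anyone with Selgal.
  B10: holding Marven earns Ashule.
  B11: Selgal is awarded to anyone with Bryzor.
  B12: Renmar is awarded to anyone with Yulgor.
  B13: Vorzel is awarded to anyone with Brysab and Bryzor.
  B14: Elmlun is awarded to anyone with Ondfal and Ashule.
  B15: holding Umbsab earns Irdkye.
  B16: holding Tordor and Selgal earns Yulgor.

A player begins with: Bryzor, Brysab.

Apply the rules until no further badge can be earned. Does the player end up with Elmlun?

With Bryzor, Selgal is earned (B11).
With Selgal, Ondfal is earned (B9).
With Ondfal and Bryzor, Zorumb is earned (B4).
With Zorumb, Marven is earned (B3).
With Marven, Ashule is earned (B10).
With Ondfal and Ashule, Elmlun is earned (B14).

Yes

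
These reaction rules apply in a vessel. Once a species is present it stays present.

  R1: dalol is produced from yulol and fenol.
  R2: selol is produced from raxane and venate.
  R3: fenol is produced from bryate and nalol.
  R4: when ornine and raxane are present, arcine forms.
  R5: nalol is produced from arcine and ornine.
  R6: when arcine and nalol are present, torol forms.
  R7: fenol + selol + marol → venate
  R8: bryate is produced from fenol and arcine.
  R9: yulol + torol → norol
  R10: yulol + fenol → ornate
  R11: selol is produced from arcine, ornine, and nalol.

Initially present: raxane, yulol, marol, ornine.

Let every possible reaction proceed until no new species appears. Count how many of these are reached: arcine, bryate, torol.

ornine and raxane present → arcine forms (R4).
arcine and ornine present → nalol forms (R5).
arcine and nalol present → torol forms (R6).
arcine: reached.
bryate would need fenol and arcine (R8), but fenol never forms.
torol: reached.
Reached: arcine and torol — 2 of the 3.

2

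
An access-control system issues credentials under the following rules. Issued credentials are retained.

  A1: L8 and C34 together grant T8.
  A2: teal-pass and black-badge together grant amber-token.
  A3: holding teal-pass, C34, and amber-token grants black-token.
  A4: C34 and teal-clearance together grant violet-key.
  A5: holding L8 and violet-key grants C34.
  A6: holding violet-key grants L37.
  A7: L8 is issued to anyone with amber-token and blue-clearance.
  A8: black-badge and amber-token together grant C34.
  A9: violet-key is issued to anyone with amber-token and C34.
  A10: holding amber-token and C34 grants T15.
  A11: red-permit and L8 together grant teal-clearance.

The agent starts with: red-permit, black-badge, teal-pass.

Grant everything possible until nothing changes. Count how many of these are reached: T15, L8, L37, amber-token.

3

Holding teal-pass and black-badge grants amber-token (A2).
Holding black-badge and amber-token grants C34 (A8).
Holding amber-token and C34 grants T15 (A10).
Holding amber-token and C34 grants violet-key (A9).
Holding violet-key grants L37 (A6).
T15: reached.
L8 would need amber-token and blue-clearance (A7), but blue-clearance is never granted.
L37: reached.
amber-token: reached.
Reached: T15, L37, and amber-token — 3 of the 4.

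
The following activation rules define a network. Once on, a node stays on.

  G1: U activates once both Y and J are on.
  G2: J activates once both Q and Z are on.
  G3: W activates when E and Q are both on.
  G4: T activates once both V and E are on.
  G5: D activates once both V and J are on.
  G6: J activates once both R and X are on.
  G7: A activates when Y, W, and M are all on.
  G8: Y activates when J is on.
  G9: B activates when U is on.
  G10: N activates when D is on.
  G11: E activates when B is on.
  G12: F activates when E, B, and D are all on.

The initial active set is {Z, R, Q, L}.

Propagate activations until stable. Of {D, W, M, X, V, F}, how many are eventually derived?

Q and Z are on, so J activates (G2).
G8: J on → Y on.
G1: Y and J on → U on.
U is on, so B activates (G9).
G11: B on → E on.
G3: E and Q on → W on.
D would need V and J (G5), but V never turns on.
W: reached.
No rule produces M, and it is not given.
No rule produces X, and it is not given.
No rule produces V, and it is not given.
F would need E, B, and D (G12), but D never turns on.
Reached: W — 1 of the 6.

1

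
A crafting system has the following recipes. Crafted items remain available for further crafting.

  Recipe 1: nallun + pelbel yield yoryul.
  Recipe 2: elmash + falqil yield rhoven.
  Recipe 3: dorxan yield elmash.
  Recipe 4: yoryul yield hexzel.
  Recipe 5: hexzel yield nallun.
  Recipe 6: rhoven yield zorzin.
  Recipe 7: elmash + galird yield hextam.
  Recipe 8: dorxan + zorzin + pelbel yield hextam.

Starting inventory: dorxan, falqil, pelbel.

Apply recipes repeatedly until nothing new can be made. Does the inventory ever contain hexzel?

hexzel would need yoryul (Recipe 4), but yoryul is never obtained.

No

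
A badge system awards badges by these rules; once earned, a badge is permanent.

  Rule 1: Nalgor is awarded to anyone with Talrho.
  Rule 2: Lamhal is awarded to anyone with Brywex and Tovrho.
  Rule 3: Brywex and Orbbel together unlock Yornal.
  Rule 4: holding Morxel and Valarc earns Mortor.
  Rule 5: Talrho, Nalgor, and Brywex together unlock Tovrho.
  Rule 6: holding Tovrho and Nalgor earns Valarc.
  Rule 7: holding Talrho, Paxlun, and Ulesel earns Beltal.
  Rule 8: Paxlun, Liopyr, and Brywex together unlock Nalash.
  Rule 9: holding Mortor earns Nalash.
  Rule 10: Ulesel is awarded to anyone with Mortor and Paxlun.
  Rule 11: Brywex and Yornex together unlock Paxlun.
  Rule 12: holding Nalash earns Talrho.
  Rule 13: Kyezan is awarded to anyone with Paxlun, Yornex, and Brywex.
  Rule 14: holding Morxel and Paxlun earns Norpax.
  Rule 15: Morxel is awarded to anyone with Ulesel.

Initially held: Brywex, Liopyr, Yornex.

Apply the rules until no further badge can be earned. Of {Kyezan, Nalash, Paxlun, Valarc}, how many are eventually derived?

With Brywex and Yornex, Paxlun is earned (Rule 11).
With Paxlun, Liopyr, and Brywex, Nalash is earned (Rule 8).
With Paxlun, Yornex, and Brywex, Kyezan is earned (Rule 13).
With Nalash, Talrho is earned (Rule 12).
With Talrho, Nalgor is earned (Rule 1).
With Talrho, Nalgor, and Brywex, Tovrho is earned (Rule 5).
With Tovrho and Nalgor, Valarc is earned (Rule 6).
Kyezan: reached.
Nalash: reached.
Paxlun: reached.
Valarc: reached.
All 4 are reached.

4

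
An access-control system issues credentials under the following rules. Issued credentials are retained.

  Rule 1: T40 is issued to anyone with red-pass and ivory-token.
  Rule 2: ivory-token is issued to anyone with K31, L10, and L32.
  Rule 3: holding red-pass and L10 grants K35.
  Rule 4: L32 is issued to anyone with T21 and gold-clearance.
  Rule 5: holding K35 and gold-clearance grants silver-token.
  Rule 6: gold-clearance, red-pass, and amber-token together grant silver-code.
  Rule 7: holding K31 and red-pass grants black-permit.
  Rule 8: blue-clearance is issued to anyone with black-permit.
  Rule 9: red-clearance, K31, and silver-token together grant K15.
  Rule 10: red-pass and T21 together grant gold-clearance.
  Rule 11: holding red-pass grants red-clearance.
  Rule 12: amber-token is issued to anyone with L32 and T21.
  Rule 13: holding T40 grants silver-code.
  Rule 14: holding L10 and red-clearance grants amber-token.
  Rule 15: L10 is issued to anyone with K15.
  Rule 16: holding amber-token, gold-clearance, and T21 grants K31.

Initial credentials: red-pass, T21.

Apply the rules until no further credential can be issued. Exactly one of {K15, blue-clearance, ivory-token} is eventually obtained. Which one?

blue-clearance

Holding red-pass and T21 grants gold-clearance (Rule 10).
Holding T21 and gold-clearance grants L32 (Rule 4).
Holding L32 and T21 grants amber-token (Rule 12).
Holding amber-token, gold-clearance, and T21 grants K31 (Rule 16).
Holding K31 and red-pass grants black-permit (Rule 7).
Holding black-permit grants blue-clearance (Rule 8).
ivory-token would need K31, L10, and L32 (Rule 2), but L10 is never granted. K15 would need red-clearance, K31, and silver-token (Rule 9), but silver-token is never granted.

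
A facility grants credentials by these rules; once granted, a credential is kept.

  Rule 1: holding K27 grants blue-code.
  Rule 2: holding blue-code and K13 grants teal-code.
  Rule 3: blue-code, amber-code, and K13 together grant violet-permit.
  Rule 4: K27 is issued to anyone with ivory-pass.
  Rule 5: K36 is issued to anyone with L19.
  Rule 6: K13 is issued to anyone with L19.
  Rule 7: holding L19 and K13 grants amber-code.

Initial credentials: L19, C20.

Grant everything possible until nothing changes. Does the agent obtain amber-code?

Holding L19 grants K13 (Rule 6).
Holding L19 and K13 grants amber-code (Rule 7).

Yes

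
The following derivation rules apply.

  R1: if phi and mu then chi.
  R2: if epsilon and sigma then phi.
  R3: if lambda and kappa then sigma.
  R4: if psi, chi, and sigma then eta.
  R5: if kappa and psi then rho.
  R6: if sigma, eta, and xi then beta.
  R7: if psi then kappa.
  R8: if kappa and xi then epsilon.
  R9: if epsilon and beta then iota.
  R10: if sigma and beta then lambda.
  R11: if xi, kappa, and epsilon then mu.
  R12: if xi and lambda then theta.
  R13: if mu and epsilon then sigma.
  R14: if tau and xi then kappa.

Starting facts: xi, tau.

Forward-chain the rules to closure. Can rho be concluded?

No

rho would need kappa and psi (R5), but psi is never established.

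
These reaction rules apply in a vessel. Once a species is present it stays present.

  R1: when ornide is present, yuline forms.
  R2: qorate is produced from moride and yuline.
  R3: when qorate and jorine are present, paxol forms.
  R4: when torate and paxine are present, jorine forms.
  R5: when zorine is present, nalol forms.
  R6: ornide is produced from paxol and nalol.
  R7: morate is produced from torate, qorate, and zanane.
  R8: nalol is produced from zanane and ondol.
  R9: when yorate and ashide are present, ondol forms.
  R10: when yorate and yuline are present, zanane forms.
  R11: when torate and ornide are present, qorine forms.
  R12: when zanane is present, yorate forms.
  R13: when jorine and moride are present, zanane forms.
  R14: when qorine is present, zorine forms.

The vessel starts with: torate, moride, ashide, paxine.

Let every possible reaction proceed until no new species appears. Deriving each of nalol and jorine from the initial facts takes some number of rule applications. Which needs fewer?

jorine: torate and paxine present → jorine forms (R4). [1 rule application]
nalol: torate and paxine present → jorine forms (R4). jorine and moride present → zanane forms (R13). zanane present → yorate forms (R12). yorate and ashide present → ondol forms (R9). zanane and ondol present → nalol forms (R8). [5 rule applications]
jorine needs fewer.

jorine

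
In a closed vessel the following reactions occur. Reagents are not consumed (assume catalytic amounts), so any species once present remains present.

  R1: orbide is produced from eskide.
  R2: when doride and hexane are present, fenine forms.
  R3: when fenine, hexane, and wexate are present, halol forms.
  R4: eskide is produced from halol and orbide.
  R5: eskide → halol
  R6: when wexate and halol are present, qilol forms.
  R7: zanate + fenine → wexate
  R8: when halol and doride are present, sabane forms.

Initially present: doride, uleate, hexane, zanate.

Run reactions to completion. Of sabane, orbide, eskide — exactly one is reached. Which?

doride and hexane present → fenine forms (R2).
zanate and fenine present → wexate forms (R7).
fenine, hexane, and wexate present → halol forms (R3).
halol and doride present → sabane forms (R8).
eskide would need halol and orbide (R4), but orbide never forms. orbide would need eskide (R1), but eskide never forms.

sabane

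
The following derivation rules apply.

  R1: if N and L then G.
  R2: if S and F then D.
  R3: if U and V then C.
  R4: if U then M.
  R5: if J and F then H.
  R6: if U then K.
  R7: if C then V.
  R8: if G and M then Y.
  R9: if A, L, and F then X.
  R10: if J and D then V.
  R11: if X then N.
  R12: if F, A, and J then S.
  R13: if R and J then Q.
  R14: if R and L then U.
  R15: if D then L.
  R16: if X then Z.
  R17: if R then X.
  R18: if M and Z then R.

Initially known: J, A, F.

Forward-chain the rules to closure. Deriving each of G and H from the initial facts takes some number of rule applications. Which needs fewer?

H: From J and F, R5 gives H. [1 rule application]
G: From F, A, and J, R12 gives S. S and F hold, so D follows (R2). D holds, so L follows (R15). A, L, and F hold, so X follows (R9). From X, R11 gives N. From N and L, R1 gives G. [6 rule applications]
H needs fewer.

H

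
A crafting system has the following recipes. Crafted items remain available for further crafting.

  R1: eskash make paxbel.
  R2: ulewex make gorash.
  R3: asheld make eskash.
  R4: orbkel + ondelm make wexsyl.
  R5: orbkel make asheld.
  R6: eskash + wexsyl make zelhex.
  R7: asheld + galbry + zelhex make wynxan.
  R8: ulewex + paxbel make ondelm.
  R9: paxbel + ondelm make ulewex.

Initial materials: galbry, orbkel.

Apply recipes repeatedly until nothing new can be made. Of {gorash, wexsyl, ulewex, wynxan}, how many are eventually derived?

gorash would need ulewex (R2), but ulewex is never obtained.
wexsyl would need orbkel and ondelm (R4), but ondelm is never obtained.
ulewex would need paxbel and ondelm (R9), but ondelm is never obtained.
wynxan would need asheld, galbry, and zelhex (R7), but zelhex is never obtained.
None of the 4 are reached.

0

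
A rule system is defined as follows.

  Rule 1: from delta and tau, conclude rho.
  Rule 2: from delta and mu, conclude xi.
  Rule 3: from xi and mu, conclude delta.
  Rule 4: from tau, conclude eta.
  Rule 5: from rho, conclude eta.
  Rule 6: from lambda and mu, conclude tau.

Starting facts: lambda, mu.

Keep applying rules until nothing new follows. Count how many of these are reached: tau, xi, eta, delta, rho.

From lambda and mu, Rule 6 gives tau.
tau holds, so eta follows (Rule 4).
tau: reached.
xi would need delta and mu (Rule 2), but delta is never established.
eta: reached.
delta would need xi and mu (Rule 3), but xi is never established.
rho would need delta and tau (Rule 1), but delta is never established.
Reached: tau and eta — 2 of the 5.

2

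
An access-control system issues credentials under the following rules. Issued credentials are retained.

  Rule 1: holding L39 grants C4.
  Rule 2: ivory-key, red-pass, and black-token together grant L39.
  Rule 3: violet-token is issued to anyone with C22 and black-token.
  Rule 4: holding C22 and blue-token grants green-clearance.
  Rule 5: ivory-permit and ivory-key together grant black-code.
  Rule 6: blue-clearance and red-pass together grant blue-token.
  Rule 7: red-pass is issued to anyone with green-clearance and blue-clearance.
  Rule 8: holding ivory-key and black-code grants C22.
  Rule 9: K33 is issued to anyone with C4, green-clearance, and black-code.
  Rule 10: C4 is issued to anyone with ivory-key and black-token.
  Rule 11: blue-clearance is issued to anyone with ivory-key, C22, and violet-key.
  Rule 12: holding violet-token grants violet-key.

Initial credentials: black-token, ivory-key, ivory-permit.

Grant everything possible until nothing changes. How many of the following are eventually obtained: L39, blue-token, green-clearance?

0

L39 would need ivory-key, red-pass, and black-token (Rule 2), but red-pass is never granted.
blue-token would need blue-clearance and red-pass (Rule 6), but red-pass is never granted.
green-clearance would need C22 and blue-token (Rule 4), but blue-token is never granted.
None of the 3 are reached.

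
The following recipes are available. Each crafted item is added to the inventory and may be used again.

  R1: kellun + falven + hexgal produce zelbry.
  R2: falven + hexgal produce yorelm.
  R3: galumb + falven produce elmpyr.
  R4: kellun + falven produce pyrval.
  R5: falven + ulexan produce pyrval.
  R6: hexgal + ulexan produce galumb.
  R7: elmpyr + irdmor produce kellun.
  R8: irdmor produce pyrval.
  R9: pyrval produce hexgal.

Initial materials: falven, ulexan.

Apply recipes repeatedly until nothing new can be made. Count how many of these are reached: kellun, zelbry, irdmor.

kellun would need elmpyr and irdmor (R7), but irdmor is never obtained.
zelbry would need kellun, falven, and hexgal (R1), but kellun is never obtained.
No rule produces irdmor, and it is not given.
None of the 3 are reached.

0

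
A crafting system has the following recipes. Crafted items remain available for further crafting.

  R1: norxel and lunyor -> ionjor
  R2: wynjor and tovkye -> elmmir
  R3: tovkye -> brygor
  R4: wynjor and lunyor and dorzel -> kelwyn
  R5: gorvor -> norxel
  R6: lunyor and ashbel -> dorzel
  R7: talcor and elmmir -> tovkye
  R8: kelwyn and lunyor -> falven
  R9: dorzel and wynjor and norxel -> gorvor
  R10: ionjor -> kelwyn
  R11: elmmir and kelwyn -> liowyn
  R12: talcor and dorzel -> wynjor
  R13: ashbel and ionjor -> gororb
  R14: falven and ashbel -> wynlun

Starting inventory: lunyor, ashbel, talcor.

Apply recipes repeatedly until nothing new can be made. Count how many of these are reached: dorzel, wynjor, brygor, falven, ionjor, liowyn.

lunyor and ashbel -> dorzel (R6).
Using R12, talcor and dorzel make wynjor.
Using R4, wynjor, lunyor, and dorzel make kelwyn.
kelwyn and lunyor -> falven (R8).
dorzel: reached.
wynjor: reached.
brygor would need tovkye (R3), but tovkye is never obtained.
falven: reached.
ionjor would need norxel and lunyor (R1), but norxel is never obtained.
liowyn would need elmmir and kelwyn (R11), but elmmir is never obtained.
Reached: dorzel, wynjor, and falven — 3 of the 6.

3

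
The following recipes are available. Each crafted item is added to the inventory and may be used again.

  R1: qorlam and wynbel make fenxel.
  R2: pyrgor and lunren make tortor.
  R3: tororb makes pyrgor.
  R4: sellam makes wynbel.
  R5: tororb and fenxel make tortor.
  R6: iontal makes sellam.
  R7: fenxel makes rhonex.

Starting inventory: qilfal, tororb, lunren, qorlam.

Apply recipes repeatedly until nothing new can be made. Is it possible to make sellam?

No

sellam would need iontal (R6), but iontal is never obtained.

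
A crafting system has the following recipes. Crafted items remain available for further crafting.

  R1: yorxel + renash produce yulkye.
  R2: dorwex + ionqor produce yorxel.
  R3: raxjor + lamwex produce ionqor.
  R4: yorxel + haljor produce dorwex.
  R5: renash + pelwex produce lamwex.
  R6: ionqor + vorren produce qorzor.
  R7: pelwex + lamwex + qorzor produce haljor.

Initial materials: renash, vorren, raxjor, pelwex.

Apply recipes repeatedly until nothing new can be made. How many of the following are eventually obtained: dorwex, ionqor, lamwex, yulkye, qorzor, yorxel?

renash + pelwex → lamwex (R5).
Using R3, raxjor and lamwex make ionqor.
ionqor + vorren → qorzor (R6).
dorwex would need yorxel and haljor (R4), but yorxel is never obtained.
ionqor: reached.
lamwex: reached.
yulkye would need yorxel and renash (R1), but yorxel is never obtained.
qorzor: reached.
yorxel would need dorwex and ionqor (R2), but dorwex is never obtained.
Reached: ionqor, lamwex, and qorzor — 3 of the 6.

3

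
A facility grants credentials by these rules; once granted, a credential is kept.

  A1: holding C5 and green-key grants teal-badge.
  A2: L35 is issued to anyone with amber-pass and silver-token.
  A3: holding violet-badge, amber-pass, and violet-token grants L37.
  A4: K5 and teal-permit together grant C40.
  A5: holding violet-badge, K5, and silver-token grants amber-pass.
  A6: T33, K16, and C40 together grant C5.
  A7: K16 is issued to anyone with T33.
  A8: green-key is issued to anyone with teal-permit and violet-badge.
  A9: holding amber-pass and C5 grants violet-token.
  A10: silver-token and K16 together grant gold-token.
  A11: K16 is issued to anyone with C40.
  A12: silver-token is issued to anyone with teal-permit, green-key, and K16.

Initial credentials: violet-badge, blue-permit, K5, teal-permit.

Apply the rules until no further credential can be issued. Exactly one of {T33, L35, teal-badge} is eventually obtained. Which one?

Holding K5 and teal-permit grants C40 (A4).
Holding teal-permit and violet-badge grants green-key (A8).
Holding C40 grants K16 (A11).
Holding teal-permit, green-key, and K16 grants silver-token (A12).
Holding violet-badge, K5, and silver-token grants amber-pass (A5).
Holding amber-pass and silver-token grants L35 (A2).
No rule produces T33, and it is not given. teal-badge would need C5 and green-key (A1), but C5 is never granted.

L35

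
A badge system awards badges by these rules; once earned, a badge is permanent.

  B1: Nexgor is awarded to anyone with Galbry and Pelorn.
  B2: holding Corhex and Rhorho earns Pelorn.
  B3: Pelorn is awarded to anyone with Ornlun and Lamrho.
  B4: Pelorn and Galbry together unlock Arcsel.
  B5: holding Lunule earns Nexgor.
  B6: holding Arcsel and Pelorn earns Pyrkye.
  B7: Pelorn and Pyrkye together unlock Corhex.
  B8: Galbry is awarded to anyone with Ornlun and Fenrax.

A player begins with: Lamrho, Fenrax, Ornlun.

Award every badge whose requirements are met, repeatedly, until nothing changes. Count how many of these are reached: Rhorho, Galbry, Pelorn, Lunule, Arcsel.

With Ornlun and Fenrax, Galbry is earned (B8).
With Ornlun and Lamrho, Pelorn is earned (B3).
With Pelorn and Galbry, Arcsel is earned (B4).
No rule produces Rhorho, and it is not given.
Galbry: reached.
Pelorn: reached.
No rule produces Lunule, and it is not given.
Arcsel: reached.
Reached: Galbry, Pelorn, and Arcsel — 3 of the 5.

3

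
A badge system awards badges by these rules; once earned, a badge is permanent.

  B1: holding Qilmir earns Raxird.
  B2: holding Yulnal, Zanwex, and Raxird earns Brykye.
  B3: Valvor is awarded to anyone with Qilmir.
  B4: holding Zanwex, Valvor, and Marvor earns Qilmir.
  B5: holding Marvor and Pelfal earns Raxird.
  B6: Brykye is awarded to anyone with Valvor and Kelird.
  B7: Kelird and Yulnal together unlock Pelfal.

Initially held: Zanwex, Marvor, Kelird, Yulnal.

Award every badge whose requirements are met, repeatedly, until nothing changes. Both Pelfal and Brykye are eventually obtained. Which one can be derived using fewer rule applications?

Pelfal

Pelfal: With Kelird and Yulnal, Pelfal is earned (B7). [1 rule application]
Brykye: With Kelird and Yulnal, Pelfal is earned (B7). With Marvor and Pelfal, Raxird is earned (B5). With Yulnal, Zanwex, and Raxird, Brykye is earned (B2). [3 rule applications]
Pelfal needs fewer.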